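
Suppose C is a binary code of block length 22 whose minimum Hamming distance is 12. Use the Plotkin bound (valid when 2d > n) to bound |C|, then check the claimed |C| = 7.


Plotkin bound M ≤ 12; given |C| = 7 ≤ bound (satisfied).

Check applicability: 2d = 24, n = 22.
2d − n = 2 > 0, so Plotkin applies.
Compute d/(2d−n) = 12/2 ≈ 6.0000.
⌊d/(2d−n)⌋ = 6.
Plotkin bound: M ≤ 2·6 = 12.
Given |C| = 7, check: satisfied.
This |C| is below the Plotkin bound.


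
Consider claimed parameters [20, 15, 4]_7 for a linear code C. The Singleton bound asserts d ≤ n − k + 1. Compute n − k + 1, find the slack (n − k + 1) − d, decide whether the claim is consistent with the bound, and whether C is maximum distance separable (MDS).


Singleton RHS = n − k + 1 = 6, slack = 2, bound satisfied, not MDS.

Singleton bound: d ≤ n − k + 1.
Here n = 20, k = 15, so n − k + 1 = 6.
Given d = 4, check d ≤ 6: YES.
Slack = (n − k + 1) − d = 2.
The code is NOT MDS (slack = 2 > 0).
Description: the claimed parameters are [20, 15, 4]_7; such a code would be non-MDS.


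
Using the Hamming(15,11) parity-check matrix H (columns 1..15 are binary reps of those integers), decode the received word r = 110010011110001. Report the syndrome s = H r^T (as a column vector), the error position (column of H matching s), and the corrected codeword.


s = (1, 0, 0, 1)^T, error position = 9, corrected codeword c = 110010010110001

Compute s = H r^T mod 2 one row at a time:
  s_1 = 1 + 1 + 1 + 1 + 0 + 0 + 0 + 1 = 5 ≡ 1 (mod 2).
  s_2 = 0 + 1 + 0 + 0 + 0 + 0 + 0 + 1 = 2 ≡ 0 (mod 2).
  s_3 = 1 + 0 + 0 + 0 + 1 + 1 + 0 + 1 = 4 ≡ 0 (mod 2).
  s_4 = 1 + 0 + 1 + 0 + 1 + 1 + 0 + 1 = 5 ≡ 1 (mod 2).
s = (1, 0, 0, 1)^T — this equals column 9 of H (binary 1001), so error is at position 9.
Correct: flip bit 9 of r = 110010011110001 to get c = 110010010110001.


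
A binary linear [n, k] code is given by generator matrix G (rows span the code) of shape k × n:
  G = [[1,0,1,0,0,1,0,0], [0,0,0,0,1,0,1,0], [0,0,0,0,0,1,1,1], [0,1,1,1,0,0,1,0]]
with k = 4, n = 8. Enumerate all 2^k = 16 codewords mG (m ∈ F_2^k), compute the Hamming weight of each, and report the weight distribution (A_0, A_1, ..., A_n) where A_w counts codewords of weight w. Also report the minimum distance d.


Weight distribution: A_0 = 1, A_2 = 1, A_3 = 3, A_4 = 5, A_5 = 4, A_6 = 1, A_7 = 1. Minimum distance d = 2.

Enumerate all 2^4 = 16 messages m ∈ F_2^4.
For each, compute codeword c = mG in F_2^8, then tally its weight.
  m = 0000 → c = 00000000, weight = 0.
  m = 1000 → c = 10100100, weight = 3.
  m = 0100 → c = 00001010, weight = 2.
  m = 1100 → c = 10101110, weight = 5.
  m = 0010 → c = 00000111, weight = 3.
  m = 1010 → c = 10100011, weight = 4.
  m = 0110 → c = 00001101, weight = 3.
  m = 1110 → c = 10101001, weight = 4.
  m = 0001 → c = 01110010, weight = 4.
  m = 1001 → c = 11010110, weight = 5.
  m = 0101 → c = 01111000, weight = 4.
  m = 1101 → c = 11011100, weight = 5.
  m = 0011 → c = 01110101, weight = 5.
  m = 1011 → c = 11010001, weight = 4.
  m = 0111 → c = 01111111, weight = 7.
  m = 1111 → c = 11011011, weight = 6.
Tally weights:
  weight 0: 1 codewords.
  weight 2: 1 codewords.
  weight 3: 3 codewords.
  weight 4: 5 codewords.
  weight 5: 4 codewords.
  weight 6: 1 codewords.
  weight 7: 1 codewords.
Minimum distance d = smallest w > 0 with A_w > 0 = 2.
Sanity: Σ A_w = 16 = 2^4 = 16 ✓.


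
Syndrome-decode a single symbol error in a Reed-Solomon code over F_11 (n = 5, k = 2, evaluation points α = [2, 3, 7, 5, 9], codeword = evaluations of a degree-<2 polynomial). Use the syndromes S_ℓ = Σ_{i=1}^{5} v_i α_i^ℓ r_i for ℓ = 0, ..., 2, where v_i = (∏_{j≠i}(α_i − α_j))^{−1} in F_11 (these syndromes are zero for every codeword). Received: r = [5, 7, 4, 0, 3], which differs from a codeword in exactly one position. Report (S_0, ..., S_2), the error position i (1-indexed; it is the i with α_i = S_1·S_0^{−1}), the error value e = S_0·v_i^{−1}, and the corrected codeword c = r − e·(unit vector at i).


S = (1, 9, 4), error at position 5, error magnitude e = 6, c = [5, 7, 4, 0, 8].

Step 1: column multipliers v_i = (∏_{j≠i}(α_i − α_j))^{−1} mod 11.
  i = 1 (α = 2): (2−3)(2−7)(2−5)(2−9) = (−1)·(−5)·(−3)·(−7) = 105 ≡ 6, so v_1 = 6^{−1} = 2 (mod 11).
  i = 2 (α = 3): (3−2)(3−7)(3−5)(3−9) = 1·(−4)·(−2)·(−6) = −48 ≡ 7, so v_2 = 7^{−1} = 8 (mod 11).
  i = 3 (α = 7): (7−2)(7−3)(7−5)(7−9) = 5·4·2·(−2) = −80 ≡ 8, so v_3 = 8^{−1} = 7 (mod 11).
  i = 4 (α = 5): (5−2)(5−3)(5−7)(5−9) = 3·2·(−2)·(−4) = 48 ≡ 4, so v_4 = 4^{−1} = 3 (mod 11).
  i = 5 (α = 9): (9−2)(9−3)(9−7)(9−5) = 7·6·2·4 = 336 ≡ 6, so v_5 = 6^{−1} = 2 (mod 11).
  v = [2, 8, 7, 3, 2].
Step 2: syndromes of r = [5, 7, 4, 0, 3] (all sums mod 11).
  S_0 = Σ v_i r_i = 2·5 + 8·7 + 7·4 + 3·0 + 2·3 = 100 ≡ 1.
  S_1 = Σ v_i α_i r_i = 2·2·5 + 8·3·7 + 7·7·4 + 3·5·0 + 2·9·3 = 438 ≡ 9.
  α_i^2 mod 11 = [4, 9, 5, 3, 4].
  S_2 = Σ v_i α_i^2 r_i = 2·4·5 + 8·9·7 + 7·5·4 + 3·3·0 + 2·4·3 = 708 ≡ 4.
  S = (1, 9, 4) ≠ 0, so r is not a codeword (an error is present).
Step 3: locate the error. For a single error e at position i, S_ℓ = v_i·e·α_i^ℓ, so α_err = S_1/S_0.
  S_0^{−1} = 1^{−1} = 1 (mod 11), so α_err = 9·1 = 9 ≡ 9 = α_5. Error position i = 5.
  Consistency check: S_2/S_1 = 4·5 = 20 ≡ 9 = α_err ✓ (single-error assumption holds).
Step 4: error magnitude e = S_0/v_5 = S_0·∏_{j≠5}(α_5 − α_j) = 1·6 = 6 ≡ 6 (mod 11).
Step 5: correct position 5: c_5 = r_5 − e = 3 − 6 ≡ 8 (mod 11). Hence c = [5, 7, 4, 0, 8].
  Check: interpolating c through the α_i gives m(x) = 1 + 2·x (degree < 2) with m(α_i) = c_i for every i, so c is indeed a codeword.


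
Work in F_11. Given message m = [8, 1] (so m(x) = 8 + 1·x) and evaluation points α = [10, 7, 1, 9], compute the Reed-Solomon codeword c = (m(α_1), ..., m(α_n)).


c = [7, 4, 9, 6]

Message polynomial: m(x) = 8 + 1·x (mod 11).
For each evaluation point α_i, compute m(α_i) mod 11:
  α_1 = 10: Horner steps 1 → 7, so m(10) = 7.
  α_2 = 7: Horner steps 1 → 4, so m(7) = 4.
  α_3 = 1: Horner steps 1 → 9, so m(1) = 9.
  α_4 = 9: Horner steps 1 → 6, so m(9) = 6.
Codeword c = [7, 4, 9, 6] ∈ F_11^4.


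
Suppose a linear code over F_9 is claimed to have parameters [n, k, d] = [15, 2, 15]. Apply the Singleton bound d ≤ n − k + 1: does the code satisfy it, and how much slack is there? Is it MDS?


Singleton RHS = n − k + 1 = 14, slack = -1, bound violated (no such code; not MDS).

Singleton bound: d ≤ n − k + 1.
Here n = 15, k = 2, so n − k + 1 = 14.
Given d = 15, check d ≤ 14: NO.
Slack = (n − k + 1) − d = -1.
The slack is negative: d = 15 exceeds n − k + 1 = 14 by 1, so the Singleton bound is violated and no linear [15, 2, 15]_9 code can exist. In particular it is not MDS (MDS requires d = n − k + 1 exactly).
Description: the claimed parameters are [15, 2, 15]_9; such a code would be impossible (violates the Singleton bound).


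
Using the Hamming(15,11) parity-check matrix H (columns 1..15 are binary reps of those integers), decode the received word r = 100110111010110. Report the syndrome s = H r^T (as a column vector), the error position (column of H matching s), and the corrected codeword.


s = (1, 1, 1, 0)^T, error position = 14, corrected codeword c = 100110111010100

Compute s = H r^T mod 2 one row at a time:
  s_1 = 1 + 1 + 0 + 1 + 0 + 1 + 1 + 0 = 5 ≡ 1 (mod 2).
  s_2 = 1 + 1 + 0 + 1 + 0 + 1 + 1 + 0 = 5 ≡ 1 (mod 2).
  s_3 = 0 + 0 + 0 + 1 + 0 + 1 + 1 + 0 = 3 ≡ 1 (mod 2).
  s_4 = 1 + 0 + 1 + 1 + 1 + 1 + 1 + 0 = 6 ≡ 0 (mod 2).
s = (1, 1, 1, 0)^T — this equals column 14 of H (binary 1110), so error is at position 14.
Correct: flip bit 14 of r = 100110111010110 to get c = 100110111010100.


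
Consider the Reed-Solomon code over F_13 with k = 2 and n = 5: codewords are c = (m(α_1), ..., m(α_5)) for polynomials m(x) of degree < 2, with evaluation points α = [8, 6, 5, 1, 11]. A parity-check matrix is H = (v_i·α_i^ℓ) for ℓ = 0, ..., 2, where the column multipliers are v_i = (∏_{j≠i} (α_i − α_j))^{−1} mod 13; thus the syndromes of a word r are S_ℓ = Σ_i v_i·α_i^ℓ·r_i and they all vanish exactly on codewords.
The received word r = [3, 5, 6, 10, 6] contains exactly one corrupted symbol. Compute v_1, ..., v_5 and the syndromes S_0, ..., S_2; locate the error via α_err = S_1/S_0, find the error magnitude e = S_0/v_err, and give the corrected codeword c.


S = (2, 9, 8), error at position 5, error magnitude e = 6, c = [3, 5, 6, 10, 0].

Step 1: column multipliers v_i = (∏_{j≠i}(α_i − α_j))^{−1} mod 13.
  i = 1 (α = 8): (8−6)(8−5)(8−1)(8−11) = 2·3·7·(−3) = −126 ≡ 4, so v_1 = 4^{−1} = 10 (mod 13).
  i = 2 (α = 6): (6−8)(6−5)(6−1)(6−11) = (−2)·1·5·(−5) = 50 ≡ 11, so v_2 = 11^{−1} = 6 (mod 13).
  i = 3 (α = 5): (5−8)(5−6)(5−1)(5−11) = (−3)·(−1)·4·(−6) = −72 ≡ 6, so v_3 = 6^{−1} = 11 (mod 13).
  i = 4 (α = 1): (1−8)(1−6)(1−5)(1−11) = (−7)·(−5)·(−4)·(−10) = 1400 ≡ 9, so v_4 = 9^{−1} = 3 (mod 13).
  i = 5 (α = 11): (11−8)(11−6)(11−5)(11−1) = 3·5·6·10 = 900 ≡ 3, so v_5 = 3^{−1} = 9 (mod 13).
  v = [10, 6, 11, 3, 9].
Step 2: syndromes of r = [3, 5, 6, 10, 6] (all sums mod 13).
  S_0 = Σ v_i r_i = 10·3 + 6·5 + 11·6 + 3·10 + 9·6 = 210 ≡ 2.
  S_1 = Σ v_i α_i r_i = 10·8·3 + 6·6·5 + 11·5·6 + 3·1·10 + 9·11·6 = 1374 ≡ 9.
  α_i^2 mod 13 = [12, 10, 12, 1, 4].
  S_2 = Σ v_i α_i^2 r_i = 10·12·3 + 6·10·5 + 11·12·6 + 3·1·10 + 9·4·6 = 1698 ≡ 8.
  S = (2, 9, 8) ≠ 0, so r is not a codeword (an error is present).
Step 3: locate the error. For a single error e at position i, S_ℓ = v_i·e·α_i^ℓ, so α_err = S_1/S_0.
  S_0^{−1} = 2^{−1} = 7 (mod 13), so α_err = 9·7 = 63 ≡ 11 = α_5. Error position i = 5.
  Consistency check: S_2/S_1 = 8·3 = 24 ≡ 11 = α_err ✓ (single-error assumption holds).
Step 4: error magnitude e = S_0/v_5 = S_0·∏_{j≠5}(α_5 − α_j) = 2·3 = 6 ≡ 6 (mod 13).
Step 5: correct position 5: c_5 = r_5 − e = 6 − 6 ≡ 0 (mod 13). Hence c = [3, 5, 6, 10, 0].
  Check: interpolating c through the α_i gives m(x) = 11 + 12·x (degree < 2) with m(α_i) = c_i for every i, so c is indeed a codeword.


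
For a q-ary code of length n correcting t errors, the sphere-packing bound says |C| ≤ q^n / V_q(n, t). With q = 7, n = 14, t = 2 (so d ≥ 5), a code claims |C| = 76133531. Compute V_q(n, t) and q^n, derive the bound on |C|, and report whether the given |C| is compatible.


V_q(n, t) = 3361, q^n = 678223072849, Hamming bound = 201792047, |C| = 76133531 ≤ bound (satisfied).

Step 1: Compute V_q(n, t) = Σ_{j=0}^2 C(n, j) (q−1)^j.
  j = 0: C(14,0)·(6)^0 = 1·1 = 1.
  j = 1: C(14,1)·(6)^1 = 14·6 = 84.
  j = 2: C(14,2)·(6)^2 = 91·36 = 3276.
  V_q(n, t) = 1 + 84 + 3276 = 3361.
Step 2: q^n = 7^14 = 678223072849.
Step 3: Hamming bound ⌊q^n / V_q(n,t)⌋ = ⌊678223072849/3361⌋ = 201792047.
Step 4: Compare |C| = 76133531 to 201792047: satisfied.
The claimed |C| lies below the Hamming bound.


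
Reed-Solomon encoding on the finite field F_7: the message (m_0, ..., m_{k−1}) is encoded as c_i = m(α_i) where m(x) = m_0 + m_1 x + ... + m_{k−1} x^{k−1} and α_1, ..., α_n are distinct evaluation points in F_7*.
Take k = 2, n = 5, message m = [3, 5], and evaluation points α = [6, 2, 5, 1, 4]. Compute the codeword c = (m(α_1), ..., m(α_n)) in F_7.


c = [5, 6, 0, 1, 2]

Message polynomial: m(x) = 3 + 5·x (mod 7).
For each evaluation point α_i, compute m(α_i) mod 7:
  α_1 = 6: Horner steps 5 → 5, so m(6) = 5.
  α_2 = 2: Horner steps 5 → 6, so m(2) = 6.
  α_3 = 5: Horner steps 5 → 0, so m(5) = 0.
  α_4 = 1: Horner steps 5 → 1, so m(1) = 1.
  α_5 = 4: Horner steps 5 → 2, so m(4) = 2.
Codeword c = [5, 6, 0, 1, 2] ∈ F_7^5.


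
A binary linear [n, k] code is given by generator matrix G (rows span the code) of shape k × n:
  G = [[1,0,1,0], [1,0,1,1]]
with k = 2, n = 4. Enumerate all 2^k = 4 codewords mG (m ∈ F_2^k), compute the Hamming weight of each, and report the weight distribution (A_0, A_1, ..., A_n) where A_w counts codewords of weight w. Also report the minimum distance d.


Weight distribution: A_0 = 1, A_1 = 1, A_2 = 1, A_3 = 1. Minimum distance d = 1.

Enumerate all 2^2 = 4 messages m ∈ F_2^2.
For each, compute codeword c = mG in F_2^4, then tally its weight.
  m = 00 → c = 0000, weight = 0.
  m = 10 → c = 1010, weight = 2.
  m = 01 → c = 1011, weight = 3.
  m = 11 → c = 0001, weight = 1.
Tally weights:
  weight 0: 1 codewords.
  weight 1: 1 codewords.
  weight 2: 1 codewords.
  weight 3: 1 codewords.
Minimum distance d = smallest w > 0 with A_w > 0 = 1.
Sanity: Σ A_w = 4 = 2^2 = 4 ✓.


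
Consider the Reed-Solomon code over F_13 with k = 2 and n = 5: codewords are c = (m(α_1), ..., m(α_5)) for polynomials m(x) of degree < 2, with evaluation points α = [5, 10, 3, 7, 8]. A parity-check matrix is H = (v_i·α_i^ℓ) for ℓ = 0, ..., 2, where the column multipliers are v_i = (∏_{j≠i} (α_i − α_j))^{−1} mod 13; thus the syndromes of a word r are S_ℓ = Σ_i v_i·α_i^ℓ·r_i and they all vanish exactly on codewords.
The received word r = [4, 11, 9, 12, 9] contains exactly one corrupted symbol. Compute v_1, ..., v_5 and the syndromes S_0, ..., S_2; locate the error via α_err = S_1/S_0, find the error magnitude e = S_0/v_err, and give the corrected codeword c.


S = (5, 1, 8), error at position 5, error magnitude e = 6, c = [4, 11, 9, 12, 3].

Step 1: column multipliers v_i = (∏_{j≠i}(α_i − α_j))^{−1} mod 13.
  i = 1 (α = 5): (5−10)(5−3)(5−7)(5−8) = (−5)·2·(−2)·(−3) = −60 ≡ 5, so v_1 = 5^{−1} = 8 (mod 13).
  i = 2 (α = 10): (10−5)(10−3)(10−7)(10−8) = 5·7·3·2 = 210 ≡ 2, so v_2 = 2^{−1} = 7 (mod 13).
  i = 3 (α = 3): (3−5)(3−10)(3−7)(3−8) = (−2)·(−7)·(−4)·(−5) = 280 ≡ 7, so v_3 = 7^{−1} = 2 (mod 13).
  i = 4 (α = 7): (7−5)(7−10)(7−3)(7−8) = 2·(−3)·4·(−1) = 24 ≡ 11, so v_4 = 11^{−1} = 6 (mod 13).
  i = 5 (α = 8): (8−5)(8−10)(8−3)(8−7) = 3·(−2)·5·1 = −30 ≡ 9, so v_5 = 9^{−1} = 3 (mod 13).
  v = [8, 7, 2, 6, 3].
Step 2: syndromes of r = [4, 11, 9, 12, 9] (all sums mod 13).
  S_0 = Σ v_i r_i = 8·4 + 7·11 + 2·9 + 6·12 + 3·9 = 226 ≡ 5.
  S_1 = Σ v_i α_i r_i = 8·5·4 + 7·10·11 + 2·3·9 + 6·7·12 + 3·8·9 = 1704 ≡ 1.
  α_i^2 mod 13 = [12, 9, 9, 10, 12].
  S_2 = Σ v_i α_i^2 r_i = 8·12·4 + 7·9·11 + 2·9·9 + 6·10·12 + 3·12·9 = 2283 ≡ 8.
  S = (5, 1, 8) ≠ 0, so r is not a codeword (an error is present).
Step 3: locate the error. For a single error e at position i, S_ℓ = v_i·e·α_i^ℓ, so α_err = S_1/S_0.
  S_0^{−1} = 5^{−1} = 8 (mod 13), so α_err = 1·8 = 8 ≡ 8 = α_5. Error position i = 5.
  Consistency check: S_2/S_1 = 8·1 = 8 ≡ 8 = α_err ✓ (single-error assumption holds).
Step 4: error magnitude e = S_0/v_5 = S_0·∏_{j≠5}(α_5 − α_j) = 5·9 = 45 ≡ 6 (mod 13).
Step 5: correct position 5: c_5 = r_5 − e = 9 − 6 ≡ 3 (mod 13). Hence c = [4, 11, 9, 12, 3].
  Check: interpolating c through the α_i gives m(x) = 10 + 4·x (degree < 2) with m(α_i) = c_i for every i, so c is indeed a codeword.


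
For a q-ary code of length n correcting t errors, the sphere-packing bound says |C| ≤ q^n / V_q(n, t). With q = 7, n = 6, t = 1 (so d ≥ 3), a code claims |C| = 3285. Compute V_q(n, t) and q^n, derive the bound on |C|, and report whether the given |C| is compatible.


V_q(n, t) = 37, q^n = 117649, Hamming bound = 3179, |C| = 3285 > bound (violated).

Step 1: Compute V_q(n, t) = Σ_{j=0}^1 C(n, j) (q−1)^j.
  j = 0: C(6,0)·(6)^0 = 1·1 = 1.
  j = 1: C(6,1)·(6)^1 = 6·6 = 36.
  V_q(n, t) = 1 + 36 = 37.
Step 2: q^n = 7^6 = 117649.
Step 3: Hamming bound ⌊q^n / V_q(n,t)⌋ = ⌊117649/37⌋ = 3179.
Step 4: Compare |C| = 3285 to 3179: violated.
The claimed |C| lies above the Hamming bound, so no 7-ary code of length 6 with d ≥ 3 can have 3285 codewords.


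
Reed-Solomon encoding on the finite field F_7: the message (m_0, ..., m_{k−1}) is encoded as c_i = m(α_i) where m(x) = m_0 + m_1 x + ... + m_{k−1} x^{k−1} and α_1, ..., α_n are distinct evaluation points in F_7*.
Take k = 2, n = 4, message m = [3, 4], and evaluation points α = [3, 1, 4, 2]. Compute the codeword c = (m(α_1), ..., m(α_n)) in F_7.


c = [1, 0, 5, 4]

Message polynomial: m(x) = 3 + 4·x (mod 7).
For each evaluation point α_i, compute m(α_i) mod 7:
  α_1 = 3: Horner steps 4 → 1, so m(3) = 1.
  α_2 = 1: Horner steps 4 → 0, so m(1) = 0.
  α_3 = 4: Horner steps 4 → 5, so m(4) = 5.
  α_4 = 2: Horner steps 4 → 4, so m(2) = 4.
Codeword c = [1, 0, 5, 4] ∈ F_7^4.


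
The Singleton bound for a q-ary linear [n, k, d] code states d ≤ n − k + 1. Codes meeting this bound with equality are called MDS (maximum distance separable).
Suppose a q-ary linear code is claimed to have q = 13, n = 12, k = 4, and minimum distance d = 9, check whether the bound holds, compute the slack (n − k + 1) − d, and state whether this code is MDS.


Singleton RHS = n − k + 1 = 9, slack = 0, bound satisfied, MDS.

Singleton bound: d ≤ n − k + 1.
Here n = 12, k = 4, so n − k + 1 = 9.
Given d = 9, check d ≤ 9: YES.
Slack = (n − k + 1) − d = 0.
The code is MDS (slack = 0).
Description: the claimed parameters are [12, 4, 9]_13; such a code would be MDS (meets Singleton bound).


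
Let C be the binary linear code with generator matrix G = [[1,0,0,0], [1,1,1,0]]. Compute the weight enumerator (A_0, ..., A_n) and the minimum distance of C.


Weight distribution: A_0 = 1, A_1 = 1, A_2 = 1, A_3 = 1. Minimum distance d = 1.

Enumerate all 2^2 = 4 messages m ∈ F_2^2.
For each, compute codeword c = mG in F_2^4, then tally its weight.
  m = 00 → c = 0000, weight = 0.
  m = 10 → c = 1000, weight = 1.
  m = 01 → c = 1110, weight = 3.
  m = 11 → c = 0110, weight = 2.
Tally weights:
  weight 0: 1 codewords.
  weight 1: 1 codewords.
  weight 2: 1 codewords.
  weight 3: 1 codewords.
Minimum distance d = smallest w > 0 with A_w > 0 = 1.
Sanity: Σ A_w = 4 = 2^2 = 4 ✓.


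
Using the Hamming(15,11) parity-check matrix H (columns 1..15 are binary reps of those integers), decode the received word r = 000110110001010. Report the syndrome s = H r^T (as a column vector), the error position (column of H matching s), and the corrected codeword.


s = (1, 1, 0, 0)^T, error position = 12, corrected codeword c = 000110110000010

Compute s = H r^T mod 2 one row at a time:
  s_1 = 1 + 0 + 0 + 0 + 1 + 0 + 1 + 0 = 3 ≡ 1 (mod 2).
  s_2 = 1 + 1 + 0 + 1 + 1 + 0 + 1 + 0 = 5 ≡ 1 (mod 2).
  s_3 = 0 + 0 + 0 + 1 + 0 + 0 + 1 + 0 = 2 ≡ 0 (mod 2).
  s_4 = 0 + 0 + 1 + 1 + 0 + 0 + 0 + 0 = 2 ≡ 0 (mod 2).
s = (1, 1, 0, 0)^T — this equals column 12 of H (binary 1100), so error is at position 12.
Correct: flip bit 12 of r = 000110110001010 to get c = 000110110000010.


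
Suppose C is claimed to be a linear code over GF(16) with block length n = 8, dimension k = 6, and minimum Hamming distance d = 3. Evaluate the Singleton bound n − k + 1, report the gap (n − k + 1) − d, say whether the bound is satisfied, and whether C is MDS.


Singleton RHS = n − k + 1 = 3, slack = 0, bound satisfied, MDS.

Singleton bound: d ≤ n − k + 1.
Here n = 8, k = 6, so n − k + 1 = 3.
Given d = 3, check d ≤ 3: YES.
Slack = (n − k + 1) − d = 0.
The code is MDS (slack = 0).
Description: the claimed parameters are [8, 6, 3]_16; such a code would be MDS (meets Singleton bound).


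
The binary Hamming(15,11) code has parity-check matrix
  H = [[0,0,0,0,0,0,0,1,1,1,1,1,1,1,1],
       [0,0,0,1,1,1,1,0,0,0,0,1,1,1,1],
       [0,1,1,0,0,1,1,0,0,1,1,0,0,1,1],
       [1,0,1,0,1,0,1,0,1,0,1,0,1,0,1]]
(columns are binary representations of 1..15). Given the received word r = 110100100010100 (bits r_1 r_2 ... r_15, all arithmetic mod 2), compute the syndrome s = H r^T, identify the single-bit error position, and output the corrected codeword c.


s = (0, 1, 1, 0)^T, error position = 6, corrected codeword c = 110101100010100

Compute s = H r^T mod 2 one row at a time:
  s_1 = 0 + 0 + 0 + 1 + 0 + 1 + 0 + 0 = 2 ≡ 0 (mod 2).
  s_2 = 1 + 0 + 0 + 1 + 0 + 1 + 0 + 0 = 3 ≡ 1 (mod 2).
  s_3 = 1 + 0 + 0 + 1 + 0 + 1 + 0 + 0 = 3 ≡ 1 (mod 2).
  s_4 = 1 + 0 + 0 + 1 + 0 + 1 + 1 + 0 = 4 ≡ 0 (mod 2).
s = (0, 1, 1, 0)^T — this equals column 6 of H (binary 0110), so error is at position 6.
Correct: flip bit 6 of r = 110100100010100 to get c = 110101100010100.


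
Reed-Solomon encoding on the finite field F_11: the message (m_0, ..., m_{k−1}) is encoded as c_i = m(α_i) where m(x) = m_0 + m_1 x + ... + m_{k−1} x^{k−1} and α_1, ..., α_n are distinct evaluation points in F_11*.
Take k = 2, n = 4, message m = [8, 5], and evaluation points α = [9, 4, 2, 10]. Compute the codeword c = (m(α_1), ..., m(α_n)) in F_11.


c = [9, 6, 7, 3]

Message polynomial: m(x) = 8 + 5·x (mod 11).
For each evaluation point α_i, compute m(α_i) mod 11:
  α_1 = 9: Horner steps 5 → 9, so m(9) = 9.
  α_2 = 4: Horner steps 5 → 6, so m(4) = 6.
  α_3 = 2: Horner steps 5 → 7, so m(2) = 7.
  α_4 = 10: Horner steps 5 → 3, so m(10) = 3.
Codeword c = [9, 6, 7, 3] ∈ F_11^4.


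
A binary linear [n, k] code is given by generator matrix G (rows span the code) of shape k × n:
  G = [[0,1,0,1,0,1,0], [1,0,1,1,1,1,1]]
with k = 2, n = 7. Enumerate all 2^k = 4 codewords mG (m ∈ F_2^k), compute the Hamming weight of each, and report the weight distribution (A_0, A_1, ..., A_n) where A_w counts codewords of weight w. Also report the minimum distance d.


Weight distribution: A_0 = 1, A_3 = 1, A_5 = 1, A_6 = 1. Minimum distance d = 3.

Enumerate all 2^2 = 4 messages m ∈ F_2^2.
For each, compute codeword c = mG in F_2^7, then tally its weight.
  m = 00 → c = 0000000, weight = 0.
  m = 10 → c = 0101010, weight = 3.
  m = 01 → c = 1011111, weight = 6.
  m = 11 → c = 1110101, weight = 5.
Tally weights:
  weight 0: 1 codewords.
  weight 3: 1 codewords.
  weight 5: 1 codewords.
  weight 6: 1 codewords.
Minimum distance d = smallest w > 0 with A_w > 0 = 3.
Sanity: Σ A_w = 4 = 2^2 = 4 ✓.


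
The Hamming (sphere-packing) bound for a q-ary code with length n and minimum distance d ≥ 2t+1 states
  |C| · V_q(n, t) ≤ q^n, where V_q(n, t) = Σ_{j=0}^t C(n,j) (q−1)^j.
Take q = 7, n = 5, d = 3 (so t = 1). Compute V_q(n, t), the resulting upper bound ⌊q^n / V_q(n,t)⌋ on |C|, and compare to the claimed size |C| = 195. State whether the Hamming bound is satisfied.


V_q(n, t) = 31, q^n = 16807, Hamming bound = 542, |C| = 195 ≤ bound (satisfied).

Step 1: Compute V_q(n, t) = Σ_{j=0}^1 C(n, j) (q−1)^j.
  j = 0: C(5,0)·(6)^0 = 1·1 = 1.
  j = 1: C(5,1)·(6)^1 = 5·6 = 30.
  V_q(n, t) = 1 + 30 = 31.
Step 2: q^n = 7^5 = 16807.
Step 3: Hamming bound ⌊q^n / V_q(n,t)⌋ = ⌊16807/31⌋ = 542.
Step 4: Compare |C| = 195 to 542: satisfied.
The claimed |C| lies below the Hamming bound.


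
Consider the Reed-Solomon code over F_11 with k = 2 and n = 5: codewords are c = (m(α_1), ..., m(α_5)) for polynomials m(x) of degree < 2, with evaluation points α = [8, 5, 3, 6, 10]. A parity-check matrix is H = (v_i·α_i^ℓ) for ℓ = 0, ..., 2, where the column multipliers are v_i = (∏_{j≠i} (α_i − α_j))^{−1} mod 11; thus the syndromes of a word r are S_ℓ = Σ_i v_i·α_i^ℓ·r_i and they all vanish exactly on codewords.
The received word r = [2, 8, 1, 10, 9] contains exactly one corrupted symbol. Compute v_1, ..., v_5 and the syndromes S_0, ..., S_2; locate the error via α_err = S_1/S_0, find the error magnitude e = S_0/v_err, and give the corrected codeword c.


S = (2, 1, 6), error at position 4, error magnitude e = 4, c = [2, 8, 1, 6, 9].

Step 1: column multipliers v_i = (∏_{j≠i}(α_i − α_j))^{−1} mod 11.
  i = 1 (α = 8): (8−5)(8−3)(8−6)(8−10) = 3·5·2·(−2) = −60 ≡ 6, so v_1 = 6^{−1} = 2 (mod 11).
  i = 2 (α = 5): (5−8)(5−3)(5−6)(5−10) = (−3)·2·(−1)·(−5) = −30 ≡ 3, so v_2 = 3^{−1} = 4 (mod 11).
  i = 3 (α = 3): (3−8)(3−5)(3−6)(3−10) = (−5)·(−2)·(−3)·(−7) = 210 ≡ 1, so v_3 = 1^{−1} = 1 (mod 11).
  i = 4 (α = 6): (6−8)(6−5)(6−3)(6−10) = (−2)·1·3·(−4) = 24 ≡ 2, so v_4 = 2^{−1} = 6 (mod 11).
  i = 5 (α = 10): (10−8)(10−5)(10−3)(10−6) = 2·5·7·4 = 280 ≡ 5, so v_5 = 5^{−1} = 9 (mod 11).
  v = [2, 4, 1, 6, 9].
Step 2: syndromes of r = [2, 8, 1, 10, 9] (all sums mod 11).
  S_0 = Σ v_i r_i = 2·2 + 4·8 + 1·1 + 6·10 + 9·9 = 178 ≡ 2.
  S_1 = Σ v_i α_i r_i = 2·8·2 + 4·5·8 + 1·3·1 + 6·6·10 + 9·10·9 = 1365 ≡ 1.
  α_i^2 mod 11 = [9, 3, 9, 3, 1].
  S_2 = Σ v_i α_i^2 r_i = 2·9·2 + 4·3·8 + 1·9·1 + 6·3·10 + 9·1·9 = 402 ≡ 6.
  S = (2, 1, 6) ≠ 0, so r is not a codeword (an error is present).
Step 3: locate the error. For a single error e at position i, S_ℓ = v_i·e·α_i^ℓ, so α_err = S_1/S_0.
  S_0^{−1} = 2^{−1} = 6 (mod 11), so α_err = 1·6 = 6 ≡ 6 = α_4. Error position i = 4.
  Consistency check: S_2/S_1 = 6·1 = 6 ≡ 6 = α_err ✓ (single-error assumption holds).
Step 4: error magnitude e = S_0/v_4 = S_0·∏_{j≠4}(α_4 − α_j) = 2·2 = 4 ≡ 4 (mod 11).
Step 5: correct position 4: c_4 = r_4 − e = 10 − 4 ≡ 6 (mod 11). Hence c = [2, 8, 1, 6, 9].
  Check: interpolating c through the α_i gives m(x) = 7 + 9·x (degree < 2) with m(α_i) = c_i for every i, so c is indeed a codeword.


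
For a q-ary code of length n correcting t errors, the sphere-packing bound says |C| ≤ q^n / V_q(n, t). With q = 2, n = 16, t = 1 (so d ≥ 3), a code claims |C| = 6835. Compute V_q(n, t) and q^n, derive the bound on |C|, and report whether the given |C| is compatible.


V_q(n, t) = 17, q^n = 65536, Hamming bound = 3855, |C| = 6835 > bound (violated).

Step 1: Compute V_q(n, t) = Σ_{j=0}^1 C(n, j) (q−1)^j.
  j = 0: C(16,0)·(1)^0 = 1·1 = 1.
  j = 1: C(16,1)·(1)^1 = 16·1 = 16.
  V_q(n, t) = 1 + 16 = 17.
Step 2: q^n = 2^16 = 65536.
Step 3: Hamming bound ⌊q^n / V_q(n,t)⌋ = ⌊65536/17⌋ = 3855.
Step 4: Compare |C| = 6835 to 3855: violated.
The claimed |C| lies above the Hamming bound, so no 2-ary code of length 16 with d ≥ 3 can have 6835 codewords.


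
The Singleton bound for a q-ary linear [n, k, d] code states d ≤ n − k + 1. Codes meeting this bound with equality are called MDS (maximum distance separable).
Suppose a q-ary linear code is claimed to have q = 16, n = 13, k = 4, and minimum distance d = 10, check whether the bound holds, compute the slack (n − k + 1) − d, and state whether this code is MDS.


Singleton RHS = n − k + 1 = 10, slack = 0, bound satisfied, MDS.

Singleton bound: d ≤ n − k + 1.
Here n = 13, k = 4, so n − k + 1 = 10.
Given d = 10, check d ≤ 10: YES.
Slack = (n − k + 1) − d = 0.
The code is MDS (slack = 0).
Description: the claimed parameters are [13, 4, 10]_16; such a code would be MDS (meets Singleton bound).


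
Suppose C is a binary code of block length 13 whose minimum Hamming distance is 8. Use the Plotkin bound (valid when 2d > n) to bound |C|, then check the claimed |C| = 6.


Plotkin bound M ≤ 4; given |C| = 6 > bound (violated).

Check applicability: 2d = 16, n = 13.
2d − n = 3 > 0, so Plotkin applies.
Compute d/(2d−n) = 8/3 ≈ 2.6667.
⌊d/(2d−n)⌋ = 2.
Plotkin bound: M ≤ 2·2 = 4.
Given |C| = 6, check: VIOLATED.
This |C| is above the Plotkin bound, so no binary code with n = 13, d = 8 and 6 codewords exists.


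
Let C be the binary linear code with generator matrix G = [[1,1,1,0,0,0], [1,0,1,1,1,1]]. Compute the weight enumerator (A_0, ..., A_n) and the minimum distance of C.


Weight distribution: A_0 = 1, A_3 = 1, A_4 = 1, A_5 = 1. Minimum distance d = 3.

Enumerate all 2^2 = 4 messages m ∈ F_2^2.
For each, compute codeword c = mG in F_2^6, then tally its weight.
  m = 00 → c = 000000, weight = 0.
  m = 10 → c = 111000, weight = 3.
  m = 01 → c = 101111, weight = 5.
  m = 11 → c = 010111, weight = 4.
Tally weights:
  weight 0: 1 codewords.
  weight 3: 1 codewords.
  weight 4: 1 codewords.
  weight 5: 1 codewords.
Minimum distance d = smallest w > 0 with A_w > 0 = 3.
Sanity: Σ A_w = 4 = 2^2 = 4 ✓.


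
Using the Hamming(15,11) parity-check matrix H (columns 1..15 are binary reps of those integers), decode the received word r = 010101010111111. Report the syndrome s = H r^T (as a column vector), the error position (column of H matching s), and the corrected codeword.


s = (1, 0, 0, 1)^T, error position = 9, corrected codeword c = 010101011111111

Compute s = H r^T mod 2 one row at a time:
  s_1 = 1 + 0 + 1 + 1 + 1 + 1 + 1 + 1 = 7 ≡ 1 (mod 2).
  s_2 = 1 + 0 + 1 + 0 + 1 + 1 + 1 + 1 = 6 ≡ 0 (mod 2).
  s_3 = 1 + 0 + 1 + 0 + 1 + 1 + 1 + 1 = 6 ≡ 0 (mod 2).
  s_4 = 0 + 0 + 0 + 0 + 0 + 1 + 1 + 1 = 3 ≡ 1 (mod 2).
s = (1, 0, 0, 1)^T — this equals column 9 of H (binary 1001), so error is at position 9.
Correct: flip bit 9 of r = 010101010111111 to get c = 010101011111111.


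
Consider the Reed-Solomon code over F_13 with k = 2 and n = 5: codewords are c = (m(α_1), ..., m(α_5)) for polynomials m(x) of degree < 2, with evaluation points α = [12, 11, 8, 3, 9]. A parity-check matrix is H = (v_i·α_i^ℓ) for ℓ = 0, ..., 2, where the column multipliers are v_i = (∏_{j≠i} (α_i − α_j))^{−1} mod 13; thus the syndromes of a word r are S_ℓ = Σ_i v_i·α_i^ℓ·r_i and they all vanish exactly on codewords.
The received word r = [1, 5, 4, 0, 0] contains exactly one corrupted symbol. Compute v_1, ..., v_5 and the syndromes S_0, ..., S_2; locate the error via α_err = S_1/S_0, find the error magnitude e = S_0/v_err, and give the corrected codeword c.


S = (1, 3, 9), error at position 4, error magnitude e = 2, c = [1, 5, 4, 11, 0].

Step 1: column multipliers v_i = (∏_{j≠i}(α_i − α_j))^{−1} mod 13.
  i = 1 (α = 12): (12−11)(12−8)(12−3)(12−9) = 1·4·9·3 = 108 ≡ 4, so v_1 = 4^{−1} = 10 (mod 13).
  i = 2 (α = 11): (11−12)(11−8)(11−3)(11−9) = (−1)·3·8·2 = −48 ≡ 4, so v_2 = 4^{−1} = 10 (mod 13).
  i = 3 (α = 8): (8−12)(8−11)(8−3)(8−9) = (−4)·(−3)·5·(−1) = −60 ≡ 5, so v_3 = 5^{−1} = 8 (mod 13).
  i = 4 (α = 3): (3−12)(3−11)(3−8)(3−9) = (−9)·(−8)·(−5)·(−6) = 2160 ≡ 2, so v_4 = 2^{−1} = 7 (mod 13).
  i = 5 (α = 9): (9−12)(9−11)(9−8)(9−3) = (−3)·(−2)·1·6 = 36 ≡ 10, so v_5 = 10^{−1} = 4 (mod 13).
  v = [10, 10, 8, 7, 4].
Step 2: syndromes of r = [1, 5, 4, 0, 0] (all sums mod 13).
  S_0 = Σ v_i r_i = 10·1 + 10·5 + 8·4 + 7·0 + 4·0 = 92 ≡ 1.
  S_1 = Σ v_i α_i r_i = 10·12·1 + 10·11·5 + 8·8·4 + 7·3·0 + 4·9·0 = 926 ≡ 3.
  α_i^2 mod 13 = [1, 4, 12, 9, 3].
  S_2 = Σ v_i α_i^2 r_i = 10·1·1 + 10·4·5 + 8·12·4 + 7·9·0 + 4·3·0 = 594 ≡ 9.
  S = (1, 3, 9) ≠ 0, so r is not a codeword (an error is present).
Step 3: locate the error. For a single error e at position i, S_ℓ = v_i·e·α_i^ℓ, so α_err = S_1/S_0.
  S_0^{−1} = 1^{−1} = 1 (mod 13), so α_err = 3·1 = 3 ≡ 3 = α_4. Error position i = 4.
  Consistency check: S_2/S_1 = 9·9 = 81 ≡ 3 = α_err ✓ (single-error assumption holds).
Step 4: error magnitude e = S_0/v_4 = S_0·∏_{j≠4}(α_4 − α_j) = 1·2 = 2 ≡ 2 (mod 13).
Step 5: correct position 4: c_4 = r_4 − e = 0 − 2 ≡ 11 (mod 13). Hence c = [1, 5, 4, 11, 0].
  Check: interpolating c through the α_i gives m(x) = 10 + 9·x (degree < 2) with m(α_i) = c_i for every i, so c is indeed a codeword.


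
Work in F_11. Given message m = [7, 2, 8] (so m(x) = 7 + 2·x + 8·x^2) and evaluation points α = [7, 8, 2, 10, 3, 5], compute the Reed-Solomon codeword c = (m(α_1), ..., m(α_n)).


c = [6, 7, 10, 2, 8, 8]

Message polynomial: m(x) = 7 + 2·x + 8·x^2 (mod 11).
For each evaluation point α_i, compute m(α_i) mod 11:
  α_1 = 7: Horner steps 8 → 3 → 6, so m(7) = 6.
  α_2 = 8: Horner steps 8 → 0 → 7, so m(8) = 7.
  α_3 = 2: Horner steps 8 → 7 → 10, so m(2) = 10.
  α_4 = 10: Horner steps 8 → 5 → 2, so m(10) = 2.
  α_5 = 3: Horner steps 8 → 4 → 8, so m(3) = 8.
  α_6 = 5: Horner steps 8 → 9 → 8, so m(5) = 8.
Codeword c = [6, 7, 10, 2, 8, 8] ∈ F_11^6.


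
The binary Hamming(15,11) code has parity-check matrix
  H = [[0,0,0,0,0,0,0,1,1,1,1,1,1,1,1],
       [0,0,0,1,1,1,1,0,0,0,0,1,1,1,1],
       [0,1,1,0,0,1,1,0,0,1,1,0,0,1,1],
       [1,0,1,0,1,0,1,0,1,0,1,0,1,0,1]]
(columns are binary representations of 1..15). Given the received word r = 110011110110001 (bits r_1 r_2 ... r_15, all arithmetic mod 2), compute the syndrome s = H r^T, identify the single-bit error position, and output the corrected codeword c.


s = (0, 0, 0, 1)^T, error position = 1, corrected codeword c = 010011110110001

Compute s = H r^T mod 2 one row at a time:
  s_1 = 1 + 0 + 1 + 1 + 0 + 0 + 0 + 1 = 4 ≡ 0 (mod 2).
  s_2 = 0 + 1 + 1 + 1 + 0 + 0 + 0 + 1 = 4 ≡ 0 (mod 2).
  s_3 = 1 + 0 + 1 + 1 + 1 + 1 + 0 + 1 = 6 ≡ 0 (mod 2).
  s_4 = 1 + 0 + 1 + 1 + 0 + 1 + 0 + 1 = 5 ≡ 1 (mod 2).
s = (0, 0, 0, 1)^T — this equals column 1 of H (binary 0001), so error is at position 1.
Correct: flip bit 1 of r = 110011110110001 to get c = 010011110110001.


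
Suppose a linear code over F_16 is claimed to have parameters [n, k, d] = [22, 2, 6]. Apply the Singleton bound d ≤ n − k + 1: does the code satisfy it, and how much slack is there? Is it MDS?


Singleton RHS = n − k + 1 = 21, slack = 15, bound satisfied, not MDS.

Singleton bound: d ≤ n − k + 1.
Here n = 22, k = 2, so n − k + 1 = 21.
Given d = 6, check d ≤ 21: YES.
Slack = (n − k + 1) − d = 15.
The code is NOT MDS (slack = 15 > 0).
Description: the claimed parameters are [22, 2, 6]_16; such a code would be non-MDS.


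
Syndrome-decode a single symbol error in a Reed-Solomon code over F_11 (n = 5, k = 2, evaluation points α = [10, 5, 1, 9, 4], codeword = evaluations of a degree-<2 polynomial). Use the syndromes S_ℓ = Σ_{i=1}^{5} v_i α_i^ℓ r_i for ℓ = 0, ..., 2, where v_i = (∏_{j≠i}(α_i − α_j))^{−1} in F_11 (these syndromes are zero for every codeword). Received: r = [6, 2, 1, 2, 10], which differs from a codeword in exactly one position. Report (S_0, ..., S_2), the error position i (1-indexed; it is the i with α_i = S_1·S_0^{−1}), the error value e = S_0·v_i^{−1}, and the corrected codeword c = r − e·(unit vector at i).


S = (2, 7, 8), error at position 4, error magnitude e = 10, c = [6, 2, 1, 3, 10].

Step 1: column multipliers v_i = (∏_{j≠i}(α_i − α_j))^{−1} mod 11.
  i = 1 (α = 10): (10−5)(10−1)(10−9)(10−4) = 5·9·1·6 = 270 ≡ 6, so v_1 = 6^{−1} = 2 (mod 11).
  i = 2 (α = 5): (5−10)(5−1)(5−9)(5−4) = (−5)·4·(−4)·1 = 80 ≡ 3, so v_2 = 3^{−1} = 4 (mod 11).
  i = 3 (α = 1): (1−10)(1−5)(1−9)(1−4) = (−9)·(−4)·(−8)·(−3) = 864 ≡ 6, so v_3 = 6^{−1} = 2 (mod 11).
  i = 4 (α = 9): (9−10)(9−5)(9−1)(9−4) = (−1)·4·8·5 = −160 ≡ 5, so v_4 = 5^{−1} = 9 (mod 11).
  i = 5 (α = 4): (4−10)(4−5)(4−1)(4−9) = (−6)·(−1)·3·(−5) = −90 ≡ 9, so v_5 = 9^{−1} = 5 (mod 11).
  v = [2, 4, 2, 9, 5].
Step 2: syndromes of r = [6, 2, 1, 2, 10] (all sums mod 11).
  S_0 = Σ v_i r_i = 2·6 + 4·2 + 2·1 + 9·2 + 5·10 = 90 ≡ 2.
  S_1 = Σ v_i α_i r_i = 2·10·6 + 4·5·2 + 2·1·1 + 9·9·2 + 5·4·10 = 524 ≡ 7.
  α_i^2 mod 11 = [1, 3, 1, 4, 5].
  S_2 = Σ v_i α_i^2 r_i = 2·1·6 + 4·3·2 + 2·1·1 + 9·4·2 + 5·5·10 = 360 ≡ 8.
  S = (2, 7, 8) ≠ 0, so r is not a codeword (an error is present).
Step 3: locate the error. For a single error e at position i, S_ℓ = v_i·e·α_i^ℓ, so α_err = S_1/S_0.
  S_0^{−1} = 2^{−1} = 6 (mod 11), so α_err = 7·6 = 42 ≡ 9 = α_4. Error position i = 4.
  Consistency check: S_2/S_1 = 8·8 = 64 ≡ 9 = α_err ✓ (single-error assumption holds).
Step 4: error magnitude e = S_0/v_4 = S_0·∏_{j≠4}(α_4 − α_j) = 2·5 = 10 ≡ 10 (mod 11).
Step 5: correct position 4: c_4 = r_4 − e = 2 − 10 ≡ 3 (mod 11). Hence c = [6, 2, 1, 3, 10].
  Check: interpolating c through the α_i gives m(x) = 9 + 3·x (degree < 2) with m(α_i) = c_i for every i, so c is indeed a codeword.


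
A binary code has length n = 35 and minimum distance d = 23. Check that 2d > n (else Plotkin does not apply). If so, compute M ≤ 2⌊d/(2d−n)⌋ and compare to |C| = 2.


Plotkin bound M ≤ 4; given |C| = 2 ≤ bound (satisfied).

Check applicability: 2d = 46, n = 35.
2d − n = 11 > 0, so Plotkin applies.
Compute d/(2d−n) = 23/11 ≈ 2.0909.
⌊d/(2d−n)⌋ = 2.
Plotkin bound: M ≤ 2·2 = 4.
Given |C| = 2, check: satisfied.
This |C| is below the Plotkin bound.


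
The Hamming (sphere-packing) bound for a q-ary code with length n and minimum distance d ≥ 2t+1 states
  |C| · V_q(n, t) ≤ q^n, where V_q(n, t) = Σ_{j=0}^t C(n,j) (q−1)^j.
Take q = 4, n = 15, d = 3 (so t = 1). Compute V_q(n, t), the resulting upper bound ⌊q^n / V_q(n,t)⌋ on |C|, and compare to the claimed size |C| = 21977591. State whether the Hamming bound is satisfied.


V_q(n, t) = 46, q^n = 1073741824, Hamming bound = 23342213, |C| = 21977591 ≤ bound (satisfied).

Step 1: Compute V_q(n, t) = Σ_{j=0}^1 C(n, j) (q−1)^j.
  j = 0: C(15,0)·(3)^0 = 1·1 = 1.
  j = 1: C(15,1)·(3)^1 = 15·3 = 45.
  V_q(n, t) = 1 + 45 = 46.
Step 2: q^n = 4^15 = 1073741824.
Step 3: Hamming bound ⌊q^n / V_q(n,t)⌋ = ⌊1073741824/46⌋ = 23342213.
Step 4: Compare |C| = 21977591 to 23342213: satisfied.
The claimed |C| lies below the Hamming bound.


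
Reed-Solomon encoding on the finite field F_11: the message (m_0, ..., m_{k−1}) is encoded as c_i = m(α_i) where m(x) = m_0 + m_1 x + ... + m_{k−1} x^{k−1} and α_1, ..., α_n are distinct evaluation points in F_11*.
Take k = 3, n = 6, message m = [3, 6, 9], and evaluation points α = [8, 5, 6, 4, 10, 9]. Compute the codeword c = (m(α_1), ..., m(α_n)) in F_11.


c = [0, 5, 0, 6, 6, 5]

Message polynomial: m(x) = 3 + 6·x + 9·x^2 (mod 11).
For each evaluation point α_i, compute m(α_i) mod 11:
  α_1 = 8: Horner steps 9 → 1 → 0, so m(8) = 0.
  α_2 = 5: Horner steps 9 → 7 → 5, so m(5) = 5.
  α_3 = 6: Horner steps 9 → 5 → 0, so m(6) = 0.
  α_4 = 4: Horner steps 9 → 9 → 6, so m(4) = 6.
  α_5 = 10: Horner steps 9 → 8 → 6, so m(10) = 6.
  α_6 = 9: Horner steps 9 → 10 → 5, so m(9) = 5.
Codeword c = [0, 5, 0, 6, 6, 5] ∈ F_11^6.


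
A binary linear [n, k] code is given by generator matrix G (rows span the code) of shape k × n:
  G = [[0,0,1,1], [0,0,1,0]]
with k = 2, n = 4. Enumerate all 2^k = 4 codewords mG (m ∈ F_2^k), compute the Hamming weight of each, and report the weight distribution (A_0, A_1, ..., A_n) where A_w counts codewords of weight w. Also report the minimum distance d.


Weight distribution: A_0 = 1, A_1 = 2, A_2 = 1. Minimum distance d = 1.

Enumerate all 2^2 = 4 messages m ∈ F_2^2.
For each, compute codeword c = mG in F_2^4, then tally its weight.
  m = 00 → c = 0000, weight = 0.
  m = 10 → c = 0011, weight = 2.
  m = 01 → c = 0010, weight = 1.
  m = 11 → c = 0001, weight = 1.
Tally weights:
  weight 0: 1 codewords.
  weight 1: 2 codewords.
  weight 2: 1 codewords.
Minimum distance d = smallest w > 0 with A_w > 0 = 1.
Sanity: Σ A_w = 4 = 2^2 = 4 ✓.


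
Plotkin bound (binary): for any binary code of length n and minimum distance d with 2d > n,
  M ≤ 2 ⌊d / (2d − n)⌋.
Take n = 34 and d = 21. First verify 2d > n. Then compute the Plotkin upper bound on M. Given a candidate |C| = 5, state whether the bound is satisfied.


Plotkin bound M ≤ 4; given |C| = 5 > bound (violated).

Check applicability: 2d = 42, n = 34.
2d − n = 8 > 0, so Plotkin applies.
Compute d/(2d−n) = 21/8 ≈ 2.6250.
⌊d/(2d−n)⌋ = 2.
Plotkin bound: M ≤ 2·2 = 4.
Given |C| = 5, check: VIOLATED.
This |C| is above the Plotkin bound, so no binary code with n = 34, d = 21 and 5 codewords exists.


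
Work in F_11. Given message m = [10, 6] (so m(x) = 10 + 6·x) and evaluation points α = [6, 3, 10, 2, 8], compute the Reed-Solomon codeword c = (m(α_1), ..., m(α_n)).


c = [2, 6, 4, 0, 3]

Message polynomial: m(x) = 10 + 6·x (mod 11).
For each evaluation point α_i, compute m(α_i) mod 11:
  α_1 = 6: Horner steps 6 → 2, so m(6) = 2.
  α_2 = 3: Horner steps 6 → 6, so m(3) = 6.
  α_3 = 10: Horner steps 6 → 4, so m(10) = 4.
  α_4 = 2: Horner steps 6 → 0, so m(2) = 0.
  α_5 = 8: Horner steps 6 → 3, so m(8) = 3.
Codeword c = [2, 6, 4, 0, 3] ∈ F_11^5.
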